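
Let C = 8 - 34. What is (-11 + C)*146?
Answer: -5402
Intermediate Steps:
C = -26
(-11 + C)*146 = (-11 - 26)*146 = -37*146 = -5402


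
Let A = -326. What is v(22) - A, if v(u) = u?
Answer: 348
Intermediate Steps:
v(22) - A = 22 - 1*(-326) = 22 + 326 = 348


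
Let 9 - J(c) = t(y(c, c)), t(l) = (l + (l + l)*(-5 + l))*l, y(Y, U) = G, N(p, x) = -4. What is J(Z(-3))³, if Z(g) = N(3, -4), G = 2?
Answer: 24389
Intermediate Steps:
y(Y, U) = 2
Z(g) = -4
t(l) = l*(l + 2*l*(-5 + l)) (t(l) = (l + (2*l)*(-5 + l))*l = (l + 2*l*(-5 + l))*l = l*(l + 2*l*(-5 + l)))
J(c) = 29 (J(c) = 9 - 2²*(-9 + 2*2) = 9 - 4*(-9 + 4) = 9 - 4*(-5) = 9 - 1*(-20) = 9 + 20 = 29)
J(Z(-3))³ = 29³ = 24389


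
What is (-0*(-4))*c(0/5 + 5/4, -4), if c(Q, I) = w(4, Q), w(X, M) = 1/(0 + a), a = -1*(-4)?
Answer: 0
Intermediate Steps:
a = 4
w(X, M) = ¼ (w(X, M) = 1/(0 + 4) = 1/4 = ¼)
c(Q, I) = ¼
(-0*(-4))*c(0/5 + 5/4, -4) = -0*(-4)*(¼) = -10*0*(¼) = 0*(¼) = 0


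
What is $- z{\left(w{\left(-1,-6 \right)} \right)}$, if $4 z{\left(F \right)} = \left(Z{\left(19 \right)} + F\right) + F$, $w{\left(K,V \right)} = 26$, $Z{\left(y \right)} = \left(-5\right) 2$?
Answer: $- \frac{21}{2} \approx -10.5$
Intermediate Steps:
$Z{\left(y \right)} = -10$
$z{\left(F \right)} = - \frac{5}{2} + \frac{F}{2}$ ($z{\left(F \right)} = \frac{\left(-10 + F\right) + F}{4} = \frac{-10 + 2 F}{4} = - \frac{5}{2} + \frac{F}{2}$)
$- z{\left(w{\left(-1,-6 \right)} \right)} = - (- \frac{5}{2} + \frac{1}{2} \cdot 26) = - (- \frac{5}{2} + 13) = \left(-1\right) \frac{21}{2} = - \frac{21}{2}$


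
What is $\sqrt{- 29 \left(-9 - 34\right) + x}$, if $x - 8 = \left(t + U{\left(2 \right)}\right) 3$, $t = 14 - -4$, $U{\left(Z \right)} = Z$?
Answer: $\sqrt{1315} \approx 36.263$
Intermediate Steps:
$t = 18$ ($t = 14 + 4 = 18$)
$x = 68$ ($x = 8 + \left(18 + 2\right) 3 = 8 + 20 \cdot 3 = 8 + 60 = 68$)
$\sqrt{- 29 \left(-9 - 34\right) + x} = \sqrt{- 29 \left(-9 - 34\right) + 68} = \sqrt{\left(-29\right) \left(-43\right) + 68} = \sqrt{1247 + 68} = \sqrt{1315}$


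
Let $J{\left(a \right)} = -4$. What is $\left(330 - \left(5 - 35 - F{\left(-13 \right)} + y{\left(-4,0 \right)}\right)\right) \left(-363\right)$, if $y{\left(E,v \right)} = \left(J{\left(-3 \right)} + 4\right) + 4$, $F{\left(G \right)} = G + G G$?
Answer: $-185856$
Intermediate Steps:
$F{\left(G \right)} = G + G^{2}$
$y{\left(E,v \right)} = 4$ ($y{\left(E,v \right)} = \left(-4 + 4\right) + 4 = 0 + 4 = 4$)
$\left(330 - \left(5 - 35 - F{\left(-13 \right)} + y{\left(-4,0 \right)}\right)\right) \left(-363\right) = \left(330 - \left(9 - 35 + 13 \left(1 - 13\right)\right)\right) \left(-363\right) = \left(330 - -182\right) \left(-363\right) = \left(330 + \left(156 - -26\right)\right) \left(-363\right) = \left(330 + \left(156 + 26\right)\right) \left(-363\right) = \left(330 + 182\right) \left(-363\right) = 512 \left(-363\right) = -185856$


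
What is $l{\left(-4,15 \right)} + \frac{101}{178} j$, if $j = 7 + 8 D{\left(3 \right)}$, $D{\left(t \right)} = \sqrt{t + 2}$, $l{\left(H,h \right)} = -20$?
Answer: $- \frac{2853}{178} + \frac{404 \sqrt{5}}{89} \approx -5.8778$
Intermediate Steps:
$D{\left(t \right)} = \sqrt{2 + t}$
$j = 7 + 8 \sqrt{5}$ ($j = 7 + 8 \sqrt{2 + 3} = 7 + 8 \sqrt{5} \approx 24.889$)
$l{\left(-4,15 \right)} + \frac{101}{178} j = -20 + \frac{101}{178} \left(7 + 8 \sqrt{5}\right) = -20 + 101 \cdot \frac{1}{178} \left(7 + 8 \sqrt{5}\right) = -20 + \frac{101 \left(7 + 8 \sqrt{5}\right)}{178} = -20 + \left(\frac{707}{178} + \frac{404 \sqrt{5}}{89}\right) = - \frac{2853}{178} + \frac{404 \sqrt{5}}{89}$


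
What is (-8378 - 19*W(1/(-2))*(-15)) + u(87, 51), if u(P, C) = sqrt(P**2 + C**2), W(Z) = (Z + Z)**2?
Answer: -8093 + 3*sqrt(1130) ≈ -7992.2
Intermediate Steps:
W(Z) = 4*Z**2 (W(Z) = (2*Z)**2 = 4*Z**2)
u(P, C) = sqrt(C**2 + P**2)
(-8378 - 19*W(1/(-2))*(-15)) + u(87, 51) = (-8378 - 76*(1/(-2))**2*(-15)) + sqrt(51**2 + 87**2) = (-8378 - 76*(-1/2)**2*(-15)) + sqrt(2601 + 7569) = (-8378 - 76/4*(-15)) + sqrt(10170) = (-8378 - 19*1*(-15)) + 3*sqrt(1130) = (-8378 - 19*(-15)) + 3*sqrt(1130) = (-8378 + 285) + 3*sqrt(1130) = -8093 + 3*sqrt(1130)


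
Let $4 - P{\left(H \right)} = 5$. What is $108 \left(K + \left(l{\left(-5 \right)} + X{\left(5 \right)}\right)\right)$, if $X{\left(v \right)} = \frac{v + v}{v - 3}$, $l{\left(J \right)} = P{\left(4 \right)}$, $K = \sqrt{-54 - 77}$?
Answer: $432 + 108 i \sqrt{131} \approx 432.0 + 1236.1 i$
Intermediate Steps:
$P{\left(H \right)} = -1$ ($P{\left(H \right)} = 4 - 5 = -1$)
$K = i \sqrt{131}$ ($K = \sqrt{-131} = i \sqrt{131} \approx 11.446 i$)
$l{\left(J \right)} = -1$
$X{\left(v \right)} = \frac{2 v}{-3 + v}$
$108 \left(K + \left(l{\left(-5 \right)} + X{\left(5 \right)}\right)\right) = 108 \left(i \sqrt{131} - \left(1 - \frac{10}{-3 + 5}\right)\right) = 108 \left(i \sqrt{131} - \left(1 - \frac{10}{2}\right)\right) = 108 \left(i \sqrt{131} - \left(1 - 5\right)\right) = 108 \left(i \sqrt{131} + \left(-1 + 5\right)\right) = 108 \left(i \sqrt{131} + 4\right) = 108 \left(4 + i \sqrt{131}\right) = 432 + 108 i \sqrt{131}$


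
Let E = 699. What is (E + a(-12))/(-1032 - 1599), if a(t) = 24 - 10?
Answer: -713/2631 ≈ -0.27100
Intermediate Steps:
a(t) = 14
(E + a(-12))/(-1032 - 1599) = (699 + 14)/(-1032 - 1599) = 713/(-2631) = 713*(-1/2631) = -713/2631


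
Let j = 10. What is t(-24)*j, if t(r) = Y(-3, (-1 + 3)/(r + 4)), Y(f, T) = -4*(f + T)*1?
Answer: 124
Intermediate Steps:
Y(f, T) = -4*T - 4*f (Y(f, T) = -4*(T + f)*1 = (-4*T - 4*f)*1 = -4*T - 4*f)
t(r) = 12 - 8/(4 + r) (t(r) = -4*(-1 + 3)/(r + 4) - 4*(-3) = -8/(4 + r) + 12 = 12 - 8/(4 + r))
t(-24)*j = (4*(10 + 3*(-24))/(4 - 24))*10 = (4*(10 - 72)/(-20))*10 = (4*(-1/20)*(-62))*10 = (62/5)*10 = 124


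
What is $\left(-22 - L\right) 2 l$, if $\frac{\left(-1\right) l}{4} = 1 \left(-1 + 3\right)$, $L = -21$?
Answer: $16$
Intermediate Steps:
$l = -8$ ($l = - 4 \cdot 1 \left(-1 + 3\right) = - 4 \cdot 1 \cdot 2 = \left(-4\right) 2 = -8$)
$\left(-22 - L\right) 2 l = \left(-22 - -21\right) 2 \left(-8\right) = \left(-22 + 21\right) 2 \left(-8\right) = \left(-1\right) 2 \left(-8\right) = \left(-2\right) \left(-8\right) = 16$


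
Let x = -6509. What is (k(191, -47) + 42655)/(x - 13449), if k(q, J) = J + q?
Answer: -42799/19958 ≈ -2.1445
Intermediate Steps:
(k(191, -47) + 42655)/(x - 13449) = ((-47 + 191) + 42655)/(-6509 - 13449) = (144 + 42655)/(-19958) = 42799*(-1/19958) = -42799/19958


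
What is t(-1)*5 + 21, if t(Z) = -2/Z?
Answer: 31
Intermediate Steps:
t(-1)*5 + 21 = -2/(-1)*5 + 21 = -2*(-1)*5 + 21 = 2*5 + 21 = 10 + 21 = 31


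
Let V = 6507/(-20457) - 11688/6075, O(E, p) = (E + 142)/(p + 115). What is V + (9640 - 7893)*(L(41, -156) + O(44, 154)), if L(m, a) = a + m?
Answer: -247259644565702/1238159925 ≈ -1.9970e+5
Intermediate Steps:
O(E, p) = (142 + E)/(115 + p)
V = -10319683/4602825 (V = 6507*(-1/20457) - 11688*1/6075 = -723/2273 - 3896/2025 = -10319683/4602825 ≈ -2.2420)
V + (9640 - 7893)*(L(41, -156) + O(44, 154)) = -10319683/4602825 + (9640 - 7893)*((-156 + 41) + (142 + 44)/(115 + 154)) = -10319683/4602825 + 1747*(-115 + 186/269) = -10319683/4602825 + 1747*(-30749/269) = -10319683/4602825 - 53718503/269 = -247259644565702/1238159925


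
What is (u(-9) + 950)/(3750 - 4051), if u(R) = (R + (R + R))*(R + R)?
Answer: -1436/301 ≈ -4.7708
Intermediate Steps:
u(R) = 6*R**2 (u(R) = (R + 2*R)*(2*R) = (3*R)*(2*R) = 6*R**2)
(u(-9) + 950)/(3750 - 4051) = (6*(-9)**2 + 950)/(3750 - 4051) = (6*81 + 950)/(-301) = (486 + 950)*(-1/301) = 1436*(-1/301) = -1436/301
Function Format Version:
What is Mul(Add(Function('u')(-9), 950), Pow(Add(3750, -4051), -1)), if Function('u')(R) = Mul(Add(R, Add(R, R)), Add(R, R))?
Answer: Rational(-1436, 301) ≈ -4.7708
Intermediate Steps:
Function('u')(R) = Mul(6, Pow(R, 2)) (Function('u')(R) = Mul(Add(R, Mul(2, R)), Mul(2, R)) = Mul(Mul(3, R), Mul(2, R)) = Mul(6, Pow(R, 2)))
Mul(Add(Function('u')(-9), 950), Pow(Add(3750, -4051), -1)) = Mul(Add(Mul(6, Pow(-9, 2)), 950), Pow(Add(3750, -4051), -1)) = Mul(Add(Mul(6, 81), 950), Pow(-301, -1)) = Mul(Add(486, 950), Rational(-1, 301)) = Mul(1436, Rational(-1, 301)) = Rational(-1436, 301)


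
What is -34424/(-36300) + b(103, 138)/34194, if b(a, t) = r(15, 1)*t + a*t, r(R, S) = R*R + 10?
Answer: 119594644/51718425 ≈ 2.3124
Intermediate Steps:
r(R, S) = 10 + R² (r(R, S) = R² + 10 = 10 + R²)
b(a, t) = 235*t + a*t (b(a, t) = (10 + 15²)*t + a*t = (10 + 225)*t + a*t = 235*t + a*t)
-34424/(-36300) + b(103, 138)/34194 = -34424/(-36300) + (138*(235 + 103))/34194 = -34424*(-1/36300) + (138*338)*(1/34194) = 8606/9075 + 46644*(1/34194) = 8606/9075 + 7774/5699 = 119594644/51718425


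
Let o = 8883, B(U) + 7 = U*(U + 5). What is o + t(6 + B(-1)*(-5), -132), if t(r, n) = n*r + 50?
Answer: 881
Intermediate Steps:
B(U) = -7 + U*(5 + U) (B(U) = -7 + U*(U + 5) = -7 + U*(5 + U))
t(r, n) = 50 + n*r
o + t(6 + B(-1)*(-5), -132) = 8883 + (50 - 132*(6 + (-7 + (-1)² + 5*(-1))*(-5))) = 8883 + (50 - 132*(6 + (-7 + 1 - 5)*(-5))) = 8883 + (50 - 132*(6 - 11*(-5))) = 8883 + (50 - 132*(6 + 55)) = 8883 + (50 - 132*61) = 8883 + (50 - 8052) = 8883 - 8002 = 881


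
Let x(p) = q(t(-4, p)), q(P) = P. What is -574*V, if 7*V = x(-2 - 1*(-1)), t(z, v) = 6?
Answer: -492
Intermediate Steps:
x(p) = 6
V = 6/7 (V = (1/7)*6 = 6/7 ≈ 0.85714)
-574*V = -574*6/7 = -492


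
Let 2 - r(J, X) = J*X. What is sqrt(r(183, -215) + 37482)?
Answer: sqrt(76829) ≈ 277.18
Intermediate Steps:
r(J, X) = 2 - J*X
sqrt(r(183, -215) + 37482) = sqrt((2 - 1*183*(-215)) + 37482) = sqrt((2 + 39345) + 37482) = sqrt(39347 + 37482) = sqrt(76829)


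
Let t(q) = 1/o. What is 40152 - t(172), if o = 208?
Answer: 8351615/208 ≈ 40152.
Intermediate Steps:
t(q) = 1/208
40152 - t(172) = 40152 - 1*1/208 = 40152 - 1/208 = 8351615/208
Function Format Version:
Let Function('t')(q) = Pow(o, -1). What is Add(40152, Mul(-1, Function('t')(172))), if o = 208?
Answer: Rational(8351615, 208) ≈ 40152.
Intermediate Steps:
Function('t')(q) = Rational(1, 208) (Function('t')(q) = Pow(208, -1) = Rational(1, 208))
Add(40152, Mul(-1, Function('t')(172))) = Add(40152, Mul(-1, Rational(1, 208))) = Add(40152, Rational(-1, 208)) = Rational(8351615, 208)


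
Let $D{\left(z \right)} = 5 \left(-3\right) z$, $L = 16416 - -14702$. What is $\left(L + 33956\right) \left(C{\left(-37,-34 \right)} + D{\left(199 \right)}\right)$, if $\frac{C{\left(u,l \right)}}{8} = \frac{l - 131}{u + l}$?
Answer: $- \frac{13705560510}{71} \approx -1.9304 \cdot 10^{8}$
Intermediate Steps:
$L = 31118$ ($L = 16416 + 14702 = 31118$)
$C{\left(u,l \right)} = \frac{8 \left(-131 + l\right)}{l + u}$ ($C{\left(u,l \right)} = 8 \frac{l - 131}{u + l} = 8 \frac{-131 + l}{l + u} = \frac{8 \left(-131 + l\right)}{l + u}$)
$D{\left(z \right)} = - 15 z$
$\left(L + 33956\right) \left(C{\left(-37,-34 \right)} + D{\left(199 \right)}\right) = \left(31118 + 33956\right) \left(\frac{8 \left(-131 - 34\right)}{-34 - 37} - 2985\right) = 65074 \left(8 \frac{1}{-71} \left(-165\right) - 2985\right) = 65074 \left(8 \left(- \frac{1}{71}\right) \left(-165\right) - 2985\right) = 65074 \left(\frac{1320}{71} - 2985\right) = 65074 \left(- \frac{210615}{71}\right) = - \frac{13705560510}{71}$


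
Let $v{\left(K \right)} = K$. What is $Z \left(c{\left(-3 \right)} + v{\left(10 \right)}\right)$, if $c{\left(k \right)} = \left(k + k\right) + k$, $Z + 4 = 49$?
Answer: $45$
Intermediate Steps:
$Z = 45$ ($Z = -4 + 49 = 45$)
$c{\left(k \right)} = 3 k$ ($c{\left(k \right)} = 2 k + k = 3 k$)
$Z \left(c{\left(-3 \right)} + v{\left(10 \right)}\right) = 45 \left(3 \left(-3\right) + 10\right) = 45 \left(-9 + 10\right) = 45 \cdot 1 = 45$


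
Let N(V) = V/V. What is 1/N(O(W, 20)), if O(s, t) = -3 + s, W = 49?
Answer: 1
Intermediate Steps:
N(V) = 1
1/N(O(W, 20)) = 1/1 = 1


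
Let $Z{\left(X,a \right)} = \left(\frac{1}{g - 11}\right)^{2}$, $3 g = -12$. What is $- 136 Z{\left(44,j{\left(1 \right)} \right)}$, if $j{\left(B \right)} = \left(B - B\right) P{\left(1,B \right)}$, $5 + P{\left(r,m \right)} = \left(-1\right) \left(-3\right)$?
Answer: $- \frac{136}{225} \approx -0.60444$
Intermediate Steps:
$g = -4$ ($g = \frac{1}{3} \left(-12\right) = -4$)
$P{\left(r,m \right)} = -2$ ($P{\left(r,m \right)} = -5 - -3 = -5 + 3 = -2$)
$j{\left(B \right)} = 0$ ($j{\left(B \right)} = \left(B - B\right) \left(-2\right) = 0 \left(-2\right) = 0$)
$Z{\left(X,a \right)} = \frac{1}{225}$ ($Z{\left(X,a \right)} = \left(\frac{1}{-4 - 11}\right)^{2} = \left(\frac{1}{-15}\right)^{2} = \left(- \frac{1}{15}\right)^{2} = \frac{1}{225}$)
$- 136 Z{\left(44,j{\left(1 \right)} \right)} = \left(-136\right) \frac{1}{225} = - \frac{136}{225}$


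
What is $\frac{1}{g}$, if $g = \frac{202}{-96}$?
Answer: $- \frac{48}{101} \approx -0.47525$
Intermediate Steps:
$g = - \frac{101}{48}$ ($g = 202 \left(- \frac{1}{96}\right) = - \frac{101}{48} \approx -2.1042$)
$\frac{1}{g} = \frac{1}{- \frac{101}{48}} = - \frac{48}{101}$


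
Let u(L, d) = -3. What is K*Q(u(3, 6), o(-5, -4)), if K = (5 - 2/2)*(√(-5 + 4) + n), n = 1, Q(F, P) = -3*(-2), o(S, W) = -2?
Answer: 24 + 24*I ≈ 24.0 + 24.0*I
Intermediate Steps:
Q(F, P) = 6
K = 4 + 4*I (K = (5 - 2/2)*(√(-5 + 4) + 1) = (5 - 2*½)*(√(-1) + 1) = (5 - 1)*(I + 1) = 4*(1 + I) = 4 + 4*I ≈ 4.0 + 4.0*I)
K*Q(u(3, 6), o(-5, -4)) = (4 + 4*I)*6 = 24 + 24*I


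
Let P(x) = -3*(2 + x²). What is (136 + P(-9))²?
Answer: 12769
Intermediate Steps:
P(x) = -6 - 3*x²
(136 + P(-9))² = (136 + (-6 - 3*(-9)²))² = (136 + (-6 - 3*81))² = (136 + (-6 - 243))² = (136 - 249)² = (-113)² = 12769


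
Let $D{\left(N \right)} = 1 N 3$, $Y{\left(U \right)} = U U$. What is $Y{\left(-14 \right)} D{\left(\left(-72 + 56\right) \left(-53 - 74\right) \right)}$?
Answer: $1194816$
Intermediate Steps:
$Y{\left(U \right)} = U^{2}$
$D{\left(N \right)} = 3 N$ ($D{\left(N \right)} = 1 \cdot 3 N = 3 N$)
$Y{\left(-14 \right)} D{\left(\left(-72 + 56\right) \left(-53 - 74\right) \right)} = \left(-14\right)^{2} \cdot 3 \left(-72 + 56\right) \left(-53 - 74\right) = 196 \cdot 3 \left(\left(-16\right) \left(-127\right)\right) = 196 \cdot 3 \cdot 2032 = 196 \cdot 6096 = 1194816$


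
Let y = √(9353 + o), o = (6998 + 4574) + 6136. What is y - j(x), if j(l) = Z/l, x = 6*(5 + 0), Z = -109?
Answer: 109/30 + √27061 ≈ 168.14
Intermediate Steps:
x = 30 (x = 6*5 = 30)
o = 17708 (o = 11572 + 6136 = 17708)
y = √27061 (y = √(9353 + 17708) = √27061 ≈ 164.50)
j(l) = -109/l
y - j(x) = √27061 - (-109)/30 = √27061 - 1*(-109/30) = √27061 + 109/30 = 109/30 + √27061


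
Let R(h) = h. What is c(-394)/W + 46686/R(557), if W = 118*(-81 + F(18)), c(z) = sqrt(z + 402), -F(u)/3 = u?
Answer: 46686/557 - sqrt(2)/7965 ≈ 83.817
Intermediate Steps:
F(u) = -3*u
c(z) = sqrt(402 + z)
W = -15930 (W = 118*(-81 - 3*18) = 118*(-81 - 54) = 118*(-135) = -15930)
c(-394)/W + 46686/R(557) = sqrt(402 - 394)/(-15930) + 46686/557 = sqrt(8)*(-1/15930) + 46686*(1/557) = (2*sqrt(2))*(-1/15930) + 46686/557 = -sqrt(2)/7965 + 46686/557 = 46686/557 - sqrt(2)/7965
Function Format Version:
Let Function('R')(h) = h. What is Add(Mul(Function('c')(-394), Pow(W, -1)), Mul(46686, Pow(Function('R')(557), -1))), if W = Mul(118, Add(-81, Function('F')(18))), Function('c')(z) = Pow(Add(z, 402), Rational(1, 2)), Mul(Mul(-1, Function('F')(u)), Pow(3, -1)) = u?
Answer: Add(Rational(46686, 557), Mul(Rational(-1, 7965), Pow(2, Rational(1, 2)))) ≈ 83.817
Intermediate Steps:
Function('F')(u) = Mul(-3, u)
Function('c')(z) = Pow(Add(402, z), Rational(1, 2))
W = -15930 (W = Mul(118, Add(-81, Mul(-3, 18))) = Mul(118, Add(-81, -54)) = Mul(118, -135) = -15930)
Add(Mul(Function('c')(-394), Pow(W, -1)), Mul(46686, Pow(Function('R')(557), -1))) = Add(Mul(Pow(Add(402, -394), Rational(1, 2)), Pow(-15930, -1)), Mul(46686, Pow(557, -1))) = Add(Mul(Pow(8, Rational(1, 2)), Rational(-1, 15930)), Mul(46686, Rational(1, 557))) = Add(Mul(Mul(2, Pow(2, Rational(1, 2))), Rational(-1, 15930)), Rational(46686, 557)) = Add(Mul(Rational(-1, 7965), Pow(2, Rational(1, 2))), Rational(46686, 557)) = Add(Rational(46686, 557), Mul(Rational(-1, 7965), Pow(2, Rational(1, 2))))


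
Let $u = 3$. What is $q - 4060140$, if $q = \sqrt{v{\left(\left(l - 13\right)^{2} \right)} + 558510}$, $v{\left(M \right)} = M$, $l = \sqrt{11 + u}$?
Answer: $-4060140 + \sqrt{558693 - 26 \sqrt{14}} \approx -4.0594 \cdot 10^{6}$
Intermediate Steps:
$l = \sqrt{14}$ ($l = \sqrt{11 + 3} = \sqrt{14} \approx 3.7417$)
$q = \sqrt{558510 + \left(-13 + \sqrt{14}\right)^{2}}$ ($q = \sqrt{\left(\sqrt{14} - 13\right)^{2} + 558510} = \sqrt{\left(-13 + \sqrt{14}\right)^{2} + 558510} = \sqrt{558510 + \left(-13 + \sqrt{14}\right)^{2}} \approx 747.39$)
$q - 4060140 = \sqrt{558693 - 26 \sqrt{14}} - 4060140 = -4060140 + \sqrt{558693 - 26 \sqrt{14}}$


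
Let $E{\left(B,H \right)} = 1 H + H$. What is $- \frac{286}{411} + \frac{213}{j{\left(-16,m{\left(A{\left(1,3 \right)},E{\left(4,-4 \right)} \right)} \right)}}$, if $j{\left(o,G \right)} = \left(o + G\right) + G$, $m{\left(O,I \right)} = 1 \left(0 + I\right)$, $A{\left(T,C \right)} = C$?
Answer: $- \frac{96695}{13152} \approx -7.3521$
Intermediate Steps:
$E{\left(B,H \right)} = 2 H$ ($E{\left(B,H \right)} = H + H = 2 H$)
$m{\left(O,I \right)} = I$ ($m{\left(O,I \right)} = 1 I = I$)
$j{\left(o,G \right)} = o + 2 G$ ($j{\left(o,G \right)} = \left(G + o\right) + G = o + 2 G$)
$- \frac{286}{411} + \frac{213}{j{\left(-16,m{\left(A{\left(1,3 \right)},E{\left(4,-4 \right)} \right)} \right)}} = - \frac{286}{411} + \frac{213}{-16 + 2 \cdot 2 \left(-4\right)} = \left(-286\right) \frac{1}{411} + \frac{213}{-16 + 2 \left(-8\right)} = - \frac{286}{411} + \frac{213}{-16 - 16} = - \frac{286}{411} + \frac{213}{-32} = - \frac{286}{411} + 213 \left(- \frac{1}{32}\right) = - \frac{286}{411} - \frac{213}{32} = - \frac{96695}{13152}$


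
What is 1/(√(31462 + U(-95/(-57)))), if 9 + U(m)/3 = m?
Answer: √1965/7860 ≈ 0.0056397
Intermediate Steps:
U(m) = -27 + 3*m
1/(√(31462 + U(-95/(-57)))) = 1/(√(31462 + (-27 + 3*(-95/(-57))))) = 1/(√(31462 + (-27 + 3*(-95*(-1/57))))) = 1/(√(31462 + (-27 + 3*(5/3)))) = 1/(√(31462 + (-27 + 5))) = 1/(√(31462 - 22)) = 1/(√31440) = 1/(4*√1965) = √1965/7860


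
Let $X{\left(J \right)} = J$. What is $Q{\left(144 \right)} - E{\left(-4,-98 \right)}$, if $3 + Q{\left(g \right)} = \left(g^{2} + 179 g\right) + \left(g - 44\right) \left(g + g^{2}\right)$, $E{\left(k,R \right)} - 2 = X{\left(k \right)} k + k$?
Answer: $2134495$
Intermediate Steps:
$E{\left(k,R \right)} = 2 + k + k^{2}$ ($E{\left(k,R \right)} = 2 + \left(k k + k\right) = 2 + \left(k^{2} + k\right) = 2 + \left(k + k^{2}\right) = 2 + k + k^{2}$)
$Q{\left(g \right)} = -3 + g^{2} + 179 g + \left(-44 + g\right) \left(g + g^{2}\right)$ ($Q{\left(g \right)} = -3 + \left(\left(g^{2} + 179 g\right) + \left(g - 44\right) \left(g + g^{2}\right)\right) = -3 + \left(\left(g^{2} + 179 g\right) + \left(-44 + g\right) \left(g + g^{2}\right)\right) = -3 + \left(g^{2} + 179 g + \left(-44 + g\right) \left(g + g^{2}\right)\right) = -3 + g^{2} + 179 g + \left(-44 + g\right) \left(g + g^{2}\right)$)
$Q{\left(144 \right)} - E{\left(-4,-98 \right)} = \left(-3 + 144^{3} - 42 \cdot 144^{2} + 135 \cdot 144\right) - \left(2 - 4 + \left(-4\right)^{2}\right) = \left(-3 + 2985984 - 870912 + 19440\right) - \left(2 - 4 + 16\right) = \left(-3 + 2985984 - 870912 + 19440\right) - 14 = 2134509 - 14 = 2134495$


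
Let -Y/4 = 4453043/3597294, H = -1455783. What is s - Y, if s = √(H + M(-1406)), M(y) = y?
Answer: 8906086/1798647 + I*√1457189 ≈ 4.9515 + 1207.1*I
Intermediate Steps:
s = I*√1457189 (s = √(-1455783 - 1406) = √(-1457189) = I*√1457189 ≈ 1207.1*I)
Y = -8906086/1798647 (Y = -17812172/3597294 = -4*4453043/3597294 = -8906086/1798647 ≈ -4.9515)
s - Y = I*√1457189 - 1*(-8906086/1798647) = I*√1457189 + 8906086/1798647 = 8906086/1798647 + I*√1457189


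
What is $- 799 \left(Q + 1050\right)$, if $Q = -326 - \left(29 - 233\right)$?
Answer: $-741472$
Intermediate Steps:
$Q = -122$ ($Q = -326 - -204 = -326 + 204 = -122$)
$- 799 \left(Q + 1050\right) = - 799 \left(-122 + 1050\right) = \left(-799\right) 928 = -741472$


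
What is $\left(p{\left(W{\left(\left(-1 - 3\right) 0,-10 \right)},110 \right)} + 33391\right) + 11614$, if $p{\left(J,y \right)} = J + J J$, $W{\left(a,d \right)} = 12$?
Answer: $45161$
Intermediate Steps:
$p{\left(J,y \right)} = J + J^{2}$
$\left(p{\left(W{\left(\left(-1 - 3\right) 0,-10 \right)},110 \right)} + 33391\right) + 11614 = \left(12 \left(1 + 12\right) + 33391\right) + 11614 = \left(12 \cdot 13 + 33391\right) + 11614 = \left(156 + 33391\right) + 11614 = 33547 + 11614 = 45161$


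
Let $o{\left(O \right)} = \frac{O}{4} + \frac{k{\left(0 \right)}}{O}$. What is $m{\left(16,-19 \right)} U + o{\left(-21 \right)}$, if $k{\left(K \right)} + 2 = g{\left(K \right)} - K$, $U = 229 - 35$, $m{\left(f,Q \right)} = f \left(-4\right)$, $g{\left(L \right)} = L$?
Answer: $- \frac{1043377}{84} \approx -12421.0$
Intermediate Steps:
$m{\left(f,Q \right)} = - 4 f$
$U = 194$ ($U = 229 - 35 = 194$)
$k{\left(K \right)} = -2$ ($k{\left(K \right)} = -2 + \left(K - K\right) = -2 + 0 = -2$)
$o{\left(O \right)} = - \frac{2}{O} + \frac{O}{4}$ ($o{\left(O \right)} = \frac{O}{4} - \frac{2}{O} = - \frac{2}{O} + \frac{O}{4}$)
$m{\left(16,-19 \right)} U + o{\left(-21 \right)} = \left(-4\right) 16 \cdot 194 + \left(- \frac{2}{-21} + \frac{1}{4} \left(-21\right)\right) = \left(-64\right) 194 - \frac{433}{84} = -12416 + \left(\frac{2}{21} - \frac{21}{4}\right) = -12416 - \frac{433}{84} = - \frac{1043377}{84}$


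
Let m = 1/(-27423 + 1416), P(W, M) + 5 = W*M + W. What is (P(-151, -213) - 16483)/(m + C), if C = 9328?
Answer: 403732668/242593295 ≈ 1.6642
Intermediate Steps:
P(W, M) = -5 + W + M*W (P(W, M) = -5 + (W*M + W) = -5 + (M*W + W) = -5 + (W + M*W) = -5 + W + M*W)
m = -1/26007 (m = 1/(-26007) = -1/26007 ≈ -3.8451e-5)
(P(-151, -213) - 16483)/(m + C) = ((-5 - 151 - 213*(-151)) - 16483)/(-1/26007 + 9328) = ((-5 - 151 + 32163) - 16483)/(242593295/26007) = (32007 - 16483)*(26007/242593295) = 15524*(26007/242593295) = 403732668/242593295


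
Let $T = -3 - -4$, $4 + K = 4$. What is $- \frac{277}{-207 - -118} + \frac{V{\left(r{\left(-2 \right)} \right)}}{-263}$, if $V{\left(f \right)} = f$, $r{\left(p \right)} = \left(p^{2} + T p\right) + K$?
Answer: $\frac{72673}{23407} \approx 3.1048$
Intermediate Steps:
$K = 0$ ($K = -4 + 4 = 0$)
$T = 1$ ($T = -3 + 4 = 1$)
$r{\left(p \right)} = p + p^{2}$ ($r{\left(p \right)} = \left(p^{2} + 1 p\right) + 0 = \left(p^{2} + p\right) + 0 = \left(p + p^{2}\right) + 0 = p + p^{2}$)
$- \frac{277}{-207 - -118} + \frac{V{\left(r{\left(-2 \right)} \right)}}{-263} = - \frac{277}{-207 - -118} + \frac{\left(-2\right) \left(1 - 2\right)}{-263} = - \frac{277}{-207 + 118} + \left(-2\right) \left(-1\right) \left(- \frac{1}{263}\right) = - \frac{277}{-89} + 2 \left(- \frac{1}{263}\right) = \left(-277\right) \left(- \frac{1}{89}\right) - \frac{2}{263} = \frac{277}{89} - \frac{2}{263} = \frac{72673}{23407}$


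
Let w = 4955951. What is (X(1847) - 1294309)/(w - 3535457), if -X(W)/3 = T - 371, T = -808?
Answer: -645386/710247 ≈ -0.90868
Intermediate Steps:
X(W) = 3537 (X(W) = -3*(-808 - 371) = -3*(-1179) = 3537)
(X(1847) - 1294309)/(w - 3535457) = (3537 - 1294309)/(4955951 - 3535457) = -1290772/1420494 = -1290772*1/1420494 = -645386/710247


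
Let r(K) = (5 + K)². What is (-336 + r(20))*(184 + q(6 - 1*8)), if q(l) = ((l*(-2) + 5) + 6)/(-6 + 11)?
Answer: 54043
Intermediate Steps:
q(l) = 11/5 - 2*l/5 (q(l) = ((-2*l + 5) + 6)/5 = ((5 - 2*l) + 6)*(⅕) = (11 - 2*l)*(⅕) = 11/5 - 2*l/5)
(-336 + r(20))*(184 + q(6 - 1*8)) = (-336 + (5 + 20)²)*(184 + (11/5 - 2*(6 - 1*8)/5)) = (-336 + 25²)*(184 + (11/5 - 2*(6 - 8)/5)) = (-336 + 625)*(184 + (11/5 - ⅖*(-2))) = 289*(184 + (11/5 + ⅘)) = 289*(184 + 3) = 289*187 = 54043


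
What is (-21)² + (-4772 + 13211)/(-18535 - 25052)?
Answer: 220844/501 ≈ 440.81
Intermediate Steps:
(-21)² + (-4772 + 13211)/(-18535 - 25052) = 441 + 8439/(-43587) = 441 + 8439*(-1/43587) = 441 - 97/501 = 220844/501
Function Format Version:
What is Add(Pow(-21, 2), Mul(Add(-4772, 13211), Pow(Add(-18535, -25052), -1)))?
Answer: Rational(220844, 501) ≈ 440.81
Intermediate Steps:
Add(Pow(-21, 2), Mul(Add(-4772, 13211), Pow(Add(-18535, -25052), -1))) = Add(441, Mul(8439, Pow(-43587, -1))) = Add(441, Mul(8439, Rational(-1, 43587))) = Add(441, Rational(-97, 501)) = Rational(220844, 501)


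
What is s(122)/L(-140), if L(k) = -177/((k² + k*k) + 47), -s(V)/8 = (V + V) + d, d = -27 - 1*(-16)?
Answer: 73156408/177 ≈ 4.1331e+5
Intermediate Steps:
d = -11 (d = -27 + 16 = -11)
s(V) = 88 - 16*V (s(V) = -8*((V + V) - 11) = -8*(2*V - 11) = -8*(-11 + 2*V) = 88 - 16*V)
L(k) = -177/(47 + 2*k²) (L(k) = -177/((k² + k²) + 47) = -177/(2*k² + 47) = -177/(47 + 2*k²))
s(122)/L(-140) = (88 - 16*122)/((-177/(47 + 2*(-140)²))) = (88 - 1952)/((-177/(47 + 2*19600))) = -1864/((-177/(47 + 39200))) = -1864/((-177/39247)) = -1864/((-177*1/39247)) = -1864/(-177/39247) = -1864*(-39247/177) = 73156408/177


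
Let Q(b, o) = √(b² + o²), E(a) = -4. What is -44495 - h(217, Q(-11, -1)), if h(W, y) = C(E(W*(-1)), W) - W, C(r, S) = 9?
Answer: -44287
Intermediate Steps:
h(W, y) = 9 - W
-44495 - h(217, Q(-11, -1)) = -44495 - (9 - 1*217) = -44495 - (9 - 217) = -44495 - 1*(-208) = -44495 + 208 = -44287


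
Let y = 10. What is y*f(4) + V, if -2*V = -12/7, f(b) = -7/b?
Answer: -233/14 ≈ -16.643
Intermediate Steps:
V = 6/7 (V = -(-6)/7 = -1/2*(-12/7) = 6/7 ≈ 0.85714)
y*f(4) + V = 10*(-7/4) + 6/7 = -35/2 + 6/7 = -233/14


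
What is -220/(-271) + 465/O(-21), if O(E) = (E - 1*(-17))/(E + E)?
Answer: 2646755/542 ≈ 4883.3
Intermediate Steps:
O(E) = (17 + E)/(2*E) (O(E) = (E + 17)/((2*E)) = (17 + E)*(1/(2*E)) = (17 + E)/(2*E))
-220/(-271) + 465/O(-21) = -220/(-271) + 465/(((½)*(17 - 21)/(-21))) = -220*(-1/271) + 465/(((½)*(-1/21)*(-4))) = 220/271 + 465/(2/21) = 220/271 + 465*(21/2) = 220/271 + 9765/2 = 2646755/542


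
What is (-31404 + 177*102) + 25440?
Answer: 12090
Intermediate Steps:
(-31404 + 177*102) + 25440 = (-31404 + 18054) + 25440 = -13350 + 25440 = 12090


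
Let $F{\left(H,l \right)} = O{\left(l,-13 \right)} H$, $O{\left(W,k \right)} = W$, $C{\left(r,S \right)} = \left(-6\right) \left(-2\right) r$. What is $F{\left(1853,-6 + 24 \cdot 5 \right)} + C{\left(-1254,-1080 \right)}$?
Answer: $196194$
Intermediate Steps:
$C{\left(r,S \right)} = 12 r$
$F{\left(H,l \right)} = H l$ ($F{\left(H,l \right)} = l H = H l$)
$F{\left(1853,-6 + 24 \cdot 5 \right)} + C{\left(-1254,-1080 \right)} = 1853 \left(-6 + 24 \cdot 5\right) + 12 \left(-1254\right) = 1853 \left(-6 + 120\right) - 15048 = 1853 \cdot 114 - 15048 = 211242 - 15048 = 196194$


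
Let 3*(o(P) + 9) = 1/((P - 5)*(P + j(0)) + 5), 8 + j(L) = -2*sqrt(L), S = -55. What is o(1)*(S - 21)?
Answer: 67640/99 ≈ 683.23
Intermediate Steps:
j(L) = -8 - 2*sqrt(L)
o(P) = -9 + 1/(3*(5 + (-8 + P)*(-5 + P))) (o(P) = -9 + 1/(3*((P - 5)*(P + (-8 - 2*sqrt(0))) + 5)) = -9 + 1/(3*((-5 + P)*(P + (-8 - 2*0)) + 5)) = -9 + 1/(3*((-5 + P)*(P + (-8 + 0)) + 5)) = -9 + 1/(3*((-5 + P)*(P - 8) + 5)) = -9 + 1/(3*((-5 + P)*(-8 + P) + 5)) = -9 + 1/(3*((-8 + P)*(-5 + P) + 5)) = -9 + 1/(3*(5 + (-8 + P)*(-5 + P))))
o(1)*(S - 21) = ((-1214 - 27*1**2 + 351*1)/(3*(45 + 1**2 - 13*1)))*(-55 - 21) = ((-1214 - 27*1 + 351)/(3*(45 + 1 - 13)))*(-76) = ((1/3)*(-1214 - 27 + 351)/33)*(-76) = ((1/3)*(1/33)*(-890))*(-76) = -890/99*(-76) = 67640/99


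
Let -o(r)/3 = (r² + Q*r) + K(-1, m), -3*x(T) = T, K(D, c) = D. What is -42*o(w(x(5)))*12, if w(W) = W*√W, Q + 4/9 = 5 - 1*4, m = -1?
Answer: -8512 - 1400*I*√15/3 ≈ -8512.0 - 1807.4*I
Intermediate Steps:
x(T) = -T/3
Q = 5/9 (Q = -4/9 + (5 - 1*4) = -4/9 + (5 - 4) = -4/9 + 1 = 5/9 ≈ 0.55556)
w(W) = W^(3/2)
o(r) = 3 - 3*r² - 5*r/3 (o(r) = -3*((r² + 5*r/9) - 1) = -3*(-1 + r² + 5*r/9) = 3 - 3*r² - 5*r/3)
-42*o(w(x(5)))*12 = -42*(3 - 3*((-⅓*5)^(3/2))² - 5*(-5*I*√15/9)/3)*12 = -42*(3 - 3*((-5/3)^(3/2))² - (-25)*I*√15/27)*12 = -42*(3 - 3*(-5*I*√15/9)² - (-25)*I*√15/27)*12 = -42*(3 - 3*(-125/27) + 25*I*√15/27)*12 = -42*(3 + 125/9 + 25*I*√15/27)*12 = -42*(152/9 + 25*I*√15/27)*12 = (-2128/3 - 350*I*√15/9)*12 = -8512 - 1400*I*√15/3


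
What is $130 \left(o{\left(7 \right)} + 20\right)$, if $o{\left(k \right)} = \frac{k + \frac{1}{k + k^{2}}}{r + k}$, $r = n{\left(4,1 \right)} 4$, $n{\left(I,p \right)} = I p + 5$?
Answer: $\frac{3155945}{1204} \approx 2621.2$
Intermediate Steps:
$n{\left(I,p \right)} = 5 + I p$
$r = 36$ ($r = \left(5 + 4 \cdot 1\right) 4 = \left(5 + 4\right) 4 = 9 \cdot 4 = 36$)
$o{\left(k \right)} = \frac{k + \frac{1}{k + k^{2}}}{36 + k}$
$130 \left(o{\left(7 \right)} + 20\right) = 130 \left(\frac{1 + 7^{2} + 7^{3}}{7 \left(36 + 7^{2} + 37 \cdot 7\right)} + 20\right) = 130 \left(\frac{1 + 49 + 343}{7 \left(36 + 49 + 259\right)} + 20\right) = 130 \left(\frac{1}{7} \cdot \frac{1}{344} \cdot 393 + 20\right) = 130 \left(\frac{393}{2408} + 20\right) = 130 \cdot \frac{48553}{2408} = \frac{3155945}{1204}$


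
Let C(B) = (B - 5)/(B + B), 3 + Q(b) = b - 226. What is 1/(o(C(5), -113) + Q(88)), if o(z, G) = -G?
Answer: -1/28 ≈ -0.035714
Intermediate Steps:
Q(b) = -229 + b (Q(b) = -3 + (b - 226) = -3 + (-226 + b) = -229 + b)
C(B) = (-5 + B)/(2*B) (C(B) = (-5 + B)/((2*B)) = (-5 + B)*(1/(2*B)) = (-5 + B)/(2*B))
1/(o(C(5), -113) + Q(88)) = 1/(-1*(-113) + (-229 + 88)) = 1/(113 - 141) = 1/(-28) = -1/28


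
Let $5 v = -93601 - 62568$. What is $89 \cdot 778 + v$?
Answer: $\frac{190041}{5} \approx 38008.0$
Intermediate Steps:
$v = - \frac{156169}{5}$ ($v = \frac{-93601 - 62568}{5} = \frac{1}{5} \left(-156169\right) = - \frac{156169}{5} \approx -31234.0$)
$89 \cdot 778 + v = 89 \cdot 778 - \frac{156169}{5} = 69242 - \frac{156169}{5} = \frac{190041}{5}$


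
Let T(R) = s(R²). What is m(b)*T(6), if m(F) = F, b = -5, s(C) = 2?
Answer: -10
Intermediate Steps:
T(R) = 2
m(b)*T(6) = -5*2 = -10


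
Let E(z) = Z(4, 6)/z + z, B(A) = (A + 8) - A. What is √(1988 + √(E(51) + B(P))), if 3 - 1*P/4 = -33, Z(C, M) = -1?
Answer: 2*√(1292697 + 102*√2397)/51 ≈ 44.673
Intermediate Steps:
P = 144 (P = 12 - 4*(-33) = 12 + 132 = 144)
B(A) = 8 (B(A) = (8 + A) - A = 8)
E(z) = z - 1/z (E(z) = -1/z + z = z - 1/z)
√(1988 + √(E(51) + B(P))) = √(1988 + √((51 - 1/51) + 8)) = √(1988 + √(2600/51 + 8)) = √(1988 + √(3008/51)) = √(1988 + 8*√2397/51)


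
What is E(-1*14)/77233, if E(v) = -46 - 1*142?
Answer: -188/77233 ≈ -0.0024342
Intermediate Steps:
E(v) = -188 (E(v) = -46 - 142 = -188)
E(-1*14)/77233 = -188/77233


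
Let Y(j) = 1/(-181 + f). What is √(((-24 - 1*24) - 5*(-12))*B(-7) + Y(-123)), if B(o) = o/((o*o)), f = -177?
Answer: I*√10783318/2506 ≈ 1.3104*I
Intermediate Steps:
B(o) = 1/o (B(o) = o/(o²) = o/o² = 1/o)
Y(j) = -1/358 (Y(j) = 1/(-181 - 177) = 1/(-358) = -1/358)
√(((-24 - 1*24) - 5*(-12))*B(-7) + Y(-123)) = √(((-24 - 1*24) - 5*(-12))/(-7) - 1/358) = √(((-24 - 24) + 60)*(-⅐) - 1/358) = √((-48 + 60)*(-⅐) - 1/358) = √(12*(-⅐) - 1/358) = √(-12/7 - 1/358) = √(-4303/2506) = I*√10783318/2506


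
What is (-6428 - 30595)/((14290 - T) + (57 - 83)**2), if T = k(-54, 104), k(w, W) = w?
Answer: -37023/15020 ≈ -2.4649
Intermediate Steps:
T = -54
(-6428 - 30595)/((14290 - T) + (57 - 83)**2) = (-6428 - 30595)/((14290 - 1*(-54)) + (57 - 83)**2) = -37023/((14290 + 54) + (-26)**2) = -37023/(14344 + 676) = -37023/15020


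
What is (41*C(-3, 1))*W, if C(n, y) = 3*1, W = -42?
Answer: -5166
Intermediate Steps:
C(n, y) = 3
(41*C(-3, 1))*W = (41*3)*(-42) = 123*(-42) = -5166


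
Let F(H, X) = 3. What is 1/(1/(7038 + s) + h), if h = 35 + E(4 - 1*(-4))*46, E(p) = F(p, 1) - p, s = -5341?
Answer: -1697/330914 ≈ -0.0051282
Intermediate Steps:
E(p) = 3 - p
h = -195 (h = 35 + (3 - (4 - 1*(-4)))*46 = 35 + (3 - (4 + 4))*46 = 35 + (3 - 1*8)*46 = 35 + (3 - 8)*46 = 35 - 5*46 = 35 - 230 = -195)
1/(1/(7038 + s) + h) = 1/(1/(7038 - 5341) - 195) = 1/(1/1697 - 195) = 1/(-330914/1697) = -1697/330914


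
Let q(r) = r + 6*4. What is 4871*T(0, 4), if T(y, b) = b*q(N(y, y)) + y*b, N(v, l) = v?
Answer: 467616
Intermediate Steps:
q(r) = 24 + r (q(r) = r + 24 = 24 + r)
T(y, b) = b*y + b*(24 + y) (T(y, b) = b*(24 + y) + y*b = b*(24 + y) + b*y = b*y + b*(24 + y))
4871*T(0, 4) = 4871*(2*4*(12 + 0)) = 4871*(2*4*12) = 4871*96 = 467616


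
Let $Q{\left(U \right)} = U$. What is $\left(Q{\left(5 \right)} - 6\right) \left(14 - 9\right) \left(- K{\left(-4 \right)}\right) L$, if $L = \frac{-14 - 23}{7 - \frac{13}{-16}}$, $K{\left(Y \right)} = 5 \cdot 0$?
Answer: $0$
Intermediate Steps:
$K{\left(Y \right)} = 0$
$L = - \frac{592}{125}$ ($L = - \frac{37}{7 - - \frac{13}{16}} = - \frac{37}{7 + \frac{13}{16}} = - \frac{37}{\frac{125}{16}} = \left(-37\right) \frac{16}{125} = - \frac{592}{125} \approx -4.736$)
$\left(Q{\left(5 \right)} - 6\right) \left(14 - 9\right) \left(- K{\left(-4 \right)}\right) L = \left(5 - 6\right) \left(14 - 9\right) \left(\left(-1\right) 0\right) \left(- \frac{592}{125}\right) = \left(-1\right) 5 \cdot 0 \left(- \frac{592}{125}\right) = \left(-5\right) 0 \left(- \frac{592}{125}\right) = 0 \left(- \frac{592}{125}\right) = 0$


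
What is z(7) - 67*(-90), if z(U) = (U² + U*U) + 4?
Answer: 6132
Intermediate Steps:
z(U) = 4 + 2*U² (z(U) = (U² + U²) + 4 = 2*U² + 4 = 4 + 2*U²)
z(7) - 67*(-90) = (4 + 2*7²) - 67*(-90) = (4 + 2*49) + 6030 = (4 + 98) + 6030 = 102 + 6030 = 6132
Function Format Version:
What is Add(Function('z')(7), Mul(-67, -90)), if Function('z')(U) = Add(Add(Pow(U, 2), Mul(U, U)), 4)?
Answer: 6132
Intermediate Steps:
Function('z')(U) = Add(4, Mul(2, Pow(U, 2))) (Function('z')(U) = Add(Add(Pow(U, 2), Pow(U, 2)), 4) = Add(Mul(2, Pow(U, 2)), 4) = Add(4, Mul(2, Pow(U, 2))))
Add(Function('z')(7), Mul(-67, -90)) = Add(Add(4, Mul(2, Pow(7, 2))), Mul(-67, -90)) = Add(Add(4, Mul(2, 49)), 6030) = Add(Add(4, 98), 6030) = Add(102, 6030) = 6132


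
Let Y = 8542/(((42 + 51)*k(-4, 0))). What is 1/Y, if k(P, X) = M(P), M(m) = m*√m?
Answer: -372*I/4271 ≈ -0.087099*I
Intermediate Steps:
M(m) = m^(3/2)
k(P, X) = P^(3/2)
Y = 4271*I/372 (Y = 8542/(((42 + 51)*(-4)^(3/2))) = 8542/((93*(-8*I))) = 8542/((-744*I)) = 8542*(I/744) = 4271*I/372 ≈ 11.481*I)
1/Y = 1/(4271*I/372) = -372*I/4271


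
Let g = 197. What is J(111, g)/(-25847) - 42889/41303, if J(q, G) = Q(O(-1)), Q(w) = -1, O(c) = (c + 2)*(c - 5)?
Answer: -1108510680/1067558641 ≈ -1.0384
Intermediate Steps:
O(c) = (-5 + c)*(2 + c) (O(c) = (2 + c)*(-5 + c) = (-5 + c)*(2 + c))
J(q, G) = -1
J(111, g)/(-25847) - 42889/41303 = -1/(-25847) - 42889/41303 = -1*(-1/25847) - 42889*1/41303 = 1/25847 - 42889/41303 = -1108510680/1067558641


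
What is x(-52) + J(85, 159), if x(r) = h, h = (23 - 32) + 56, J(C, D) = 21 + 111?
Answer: 179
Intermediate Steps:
J(C, D) = 132
h = 47 (h = -9 + 56 = 47)
x(r) = 47
x(-52) + J(85, 159) = 47 + 132 = 179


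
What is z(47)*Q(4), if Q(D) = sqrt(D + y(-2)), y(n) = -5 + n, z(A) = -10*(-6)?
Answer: 60*I*sqrt(3) ≈ 103.92*I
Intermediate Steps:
z(A) = 60
Q(D) = sqrt(-7 + D) (Q(D) = sqrt(D + (-5 - 2)) = sqrt(D - 7) = sqrt(-7 + D))
z(47)*Q(4) = 60*sqrt(-7 + 4) = 60*sqrt(-3) = 60*(I*sqrt(3)) = 60*I*sqrt(3)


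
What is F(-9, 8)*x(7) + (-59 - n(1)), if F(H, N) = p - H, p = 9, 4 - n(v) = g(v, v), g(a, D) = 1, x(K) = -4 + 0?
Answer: -134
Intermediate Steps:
x(K) = -4
n(v) = 3 (n(v) = 4 - 1*1 = 4 - 1 = 3)
F(H, N) = 9 - H
F(-9, 8)*x(7) + (-59 - n(1)) = (9 - 1*(-9))*(-4) + (-59 - 1*3) = (9 + 9)*(-4) + (-59 - 3) = 18*(-4) - 62 = -72 - 62 = -134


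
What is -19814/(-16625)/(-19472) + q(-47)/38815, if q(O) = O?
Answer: -228343063/179503849000 ≈ -0.0012721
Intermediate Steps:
-19814/(-16625)/(-19472) + q(-47)/38815 = -19814/(-16625)/(-19472) - 47/38815 = -19814*(-1/16625)*(-1/19472) - 47*1/38815 = (19814/16625)*(-1/19472) - 47/38815 = -9907/161861000 - 47/38815 = -228343063/179503849000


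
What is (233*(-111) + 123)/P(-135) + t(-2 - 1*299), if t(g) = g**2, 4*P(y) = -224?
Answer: 1274849/14 ≈ 91061.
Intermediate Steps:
P(y) = -56 (P(y) = (1/4)*(-224) = -56)
(233*(-111) + 123)/P(-135) + t(-2 - 1*299) = (233*(-111) + 123)/(-56) + (-2 - 1*299)**2 = (-25863 + 123)*(-1/56) + (-2 - 299)**2 = -25740*(-1/56) + (-301)**2 = 6435/14 + 90601 = 1274849/14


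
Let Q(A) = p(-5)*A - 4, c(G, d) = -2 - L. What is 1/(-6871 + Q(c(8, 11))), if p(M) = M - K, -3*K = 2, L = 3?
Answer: -3/20560 ≈ -0.00014591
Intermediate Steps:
K = -⅔ (K = -⅓*2 = -⅔ ≈ -0.66667)
c(G, d) = -5 (c(G, d) = -2 - 1*3 = -2 - 3 = -5)
p(M) = ⅔ + M (p(M) = M - 1*(-⅔) = M + ⅔ = ⅔ + M)
Q(A) = -4 - 13*A/3 (Q(A) = (⅔ - 5)*A - 4 = -13*A/3 - 4 = -4 - 13*A/3)
1/(-6871 + Q(c(8, 11))) = 1/(-6871 + (-4 - 13/3*(-5))) = 1/(-6871 + (-4 + 65/3)) = 1/(-6871 + 53/3) = 1/(-20560/3) = -3/20560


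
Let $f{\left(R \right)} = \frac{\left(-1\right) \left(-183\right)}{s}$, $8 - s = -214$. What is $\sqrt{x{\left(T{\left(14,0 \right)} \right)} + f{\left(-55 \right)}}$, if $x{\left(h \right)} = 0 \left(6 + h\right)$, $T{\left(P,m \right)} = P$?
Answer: $\frac{\sqrt{4514}}{74} \approx 0.90792$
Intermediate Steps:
$s = 222$ ($s = 8 - -214 = 8 + 214 = 222$)
$f{\left(R \right)} = \frac{61}{74}$ ($f{\left(R \right)} = \frac{\left(-1\right) \left(-183\right)}{222} = 183 \cdot \frac{1}{222} = \frac{61}{74}$)
$x{\left(h \right)} = 0$
$\sqrt{x{\left(T{\left(14,0 \right)} \right)} + f{\left(-55 \right)}} = \sqrt{0 + \frac{61}{74}} = \sqrt{\frac{61}{74}} = \frac{\sqrt{4514}}{74}$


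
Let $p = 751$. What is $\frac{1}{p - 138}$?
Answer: $\frac{1}{613} \approx 0.0016313$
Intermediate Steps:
$\frac{1}{p - 138} = \frac{1}{751 - 138} = \frac{1}{613}$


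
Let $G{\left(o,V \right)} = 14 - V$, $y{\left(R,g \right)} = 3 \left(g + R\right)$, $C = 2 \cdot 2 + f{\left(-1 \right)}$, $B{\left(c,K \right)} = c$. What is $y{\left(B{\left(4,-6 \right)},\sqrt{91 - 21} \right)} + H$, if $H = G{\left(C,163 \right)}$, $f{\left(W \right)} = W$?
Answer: $-137 + 3 \sqrt{70} \approx -111.9$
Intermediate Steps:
$C = 3$ ($C = 2 \cdot 2 - 1 = 4 - 1 = 3$)
$y{\left(R,g \right)} = 3 R + 3 g$ ($y{\left(R,g \right)} = 3 \left(R + g\right) = 3 R + 3 g$)
$H = -149$ ($H = 14 - 163 = -149$)
$y{\left(B{\left(4,-6 \right)},\sqrt{91 - 21} \right)} + H = \left(3 \cdot 4 + 3 \sqrt{91 - 21}\right) - 149 = \left(12 + 3 \sqrt{70}\right) - 149 = -137 + 3 \sqrt{70}$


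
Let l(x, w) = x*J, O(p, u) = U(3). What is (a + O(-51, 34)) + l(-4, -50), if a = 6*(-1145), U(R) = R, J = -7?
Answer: -6839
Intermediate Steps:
O(p, u) = 3
a = -6870
l(x, w) = -7*x (l(x, w) = x*(-7) = -7*x)
(a + O(-51, 34)) + l(-4, -50) = (-6870 + 3) - 7*(-4) = -6867 + 28 = -6839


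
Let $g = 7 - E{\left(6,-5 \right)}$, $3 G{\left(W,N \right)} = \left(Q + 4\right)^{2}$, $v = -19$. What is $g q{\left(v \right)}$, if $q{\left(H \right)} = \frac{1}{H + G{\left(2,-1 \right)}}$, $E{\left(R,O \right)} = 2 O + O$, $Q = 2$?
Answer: $- \frac{22}{7} \approx -3.1429$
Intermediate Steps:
$G{\left(W,N \right)} = 12$ ($G{\left(W,N \right)} = \frac{\left(2 + 4\right)^{2}}{3} = \frac{6^{2}}{3} = \frac{1}{3} \cdot 36 = 12$)
$E{\left(R,O \right)} = 3 O$
$g = 22$ ($g = 7 - 3 \left(-5\right) = 7 - -15 = 7 + 15 = 22$)
$q{\left(H \right)} = \frac{1}{12 + H}$ ($q{\left(H \right)} = \frac{1}{H + 12} = \frac{1}{12 + H}$)
$g q{\left(v \right)} = \frac{22}{12 - 19} = \frac{22}{-7} = 22 \left(- \frac{1}{7}\right) = - \frac{22}{7}$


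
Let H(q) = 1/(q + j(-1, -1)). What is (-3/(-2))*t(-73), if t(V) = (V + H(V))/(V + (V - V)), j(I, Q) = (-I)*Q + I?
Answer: 2738/1825 ≈ 1.5003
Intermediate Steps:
j(I, Q) = I - I*Q (j(I, Q) = -I*Q + I = I - I*Q)
H(q) = 1/(-2 + q) (H(q) = 1/(q - (1 - 1*(-1))) = 1/(q - (1 + 1)) = 1/(q - 1*2) = 1/(q - 2) = 1/(-2 + q))
t(V) = (V + 1/(-2 + V))/V (t(V) = (V + 1/(-2 + V))/(V + (V - V)) = (V + 1/(-2 + V))/(V + 0) = (V + 1/(-2 + V))/V)
(-3/(-2))*t(-73) = (-3/(-2))*((1 - 73*(-2 - 73))/((-73)*(-2 - 73))) = (-3*(-½))*(-1/73*(1 - 73*(-75))/(-75)) = 3*(-1/73*(-1/75)*(1 + 5475))/2 = 3*(-1/73*(-1/75)*5476)/2 = (3/2)*(5476/5475) = 2738/1825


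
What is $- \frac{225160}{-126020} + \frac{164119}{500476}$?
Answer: $\frac{6668472627}{3153499276} \approx 2.1146$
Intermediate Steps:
$- \frac{225160}{-126020} + \frac{164119}{500476} = \left(-225160\right) \left(- \frac{1}{126020}\right) + 164119 \cdot \frac{1}{500476} = \frac{11258}{6301} + \frac{164119}{500476} = \frac{6668472627}{3153499276}$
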